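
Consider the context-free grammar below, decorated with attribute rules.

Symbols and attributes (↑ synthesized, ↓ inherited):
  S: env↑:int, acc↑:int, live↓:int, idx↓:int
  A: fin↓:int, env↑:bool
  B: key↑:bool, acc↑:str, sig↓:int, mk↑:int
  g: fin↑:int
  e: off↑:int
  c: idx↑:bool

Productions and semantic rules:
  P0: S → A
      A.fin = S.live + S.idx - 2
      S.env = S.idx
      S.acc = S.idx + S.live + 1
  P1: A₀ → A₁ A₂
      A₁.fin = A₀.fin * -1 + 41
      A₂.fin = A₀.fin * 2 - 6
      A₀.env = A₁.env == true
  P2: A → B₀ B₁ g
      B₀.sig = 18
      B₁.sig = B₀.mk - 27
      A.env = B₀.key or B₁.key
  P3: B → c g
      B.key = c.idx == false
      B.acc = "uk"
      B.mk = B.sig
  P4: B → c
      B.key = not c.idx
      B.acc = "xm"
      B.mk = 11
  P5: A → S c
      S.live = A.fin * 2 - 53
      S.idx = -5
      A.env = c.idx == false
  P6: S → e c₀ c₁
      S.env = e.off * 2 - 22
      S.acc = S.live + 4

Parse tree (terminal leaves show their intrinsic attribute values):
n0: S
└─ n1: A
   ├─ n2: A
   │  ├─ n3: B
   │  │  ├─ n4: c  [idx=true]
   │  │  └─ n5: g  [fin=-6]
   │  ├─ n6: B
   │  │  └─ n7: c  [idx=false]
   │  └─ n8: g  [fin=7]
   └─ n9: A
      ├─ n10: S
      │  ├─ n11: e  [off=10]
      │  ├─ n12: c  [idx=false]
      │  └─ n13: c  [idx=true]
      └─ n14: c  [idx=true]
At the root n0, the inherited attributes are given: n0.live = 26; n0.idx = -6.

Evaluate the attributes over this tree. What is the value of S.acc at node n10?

11

1. n0.live = 26  [given at root]
2. n0.idx = -6  [given at root]
3. n1.fin = 18  [S.live + S.idx - 2]
4. n2.fin = 23  [A₀.fin * -1 + 41]
5. n3.sig = 18  [18]
6. n4.idx = true  [terminal]
7. n5.fin = -6  [terminal]
8. n3.key = false  [c.idx == false]
9. n3.acc = "uk"  ["uk"]
10. n3.mk = 18  [B.sig]
11. n6.sig = -9  [B₀.mk - 27]
12. n7.idx = false  [terminal]
13. n6.key = true  [not c.idx]
14. n6.acc = "xm"  ["xm"]
15. n6.mk = 11  [11]
16. n8.fin = 7  [terminal]
17. n2.env = true  [B₀.key or B₁.key]
18. n9.fin = 30  [A₀.fin * 2 - 6]
19. n10.live = 7  [A.fin * 2 - 53]
20. n10.idx = -5  [-5]
21. n11.off = 10  [terminal]
22. n12.idx = false  [terminal]
23. n13.idx = true  [terminal]
24. n10.env = -2  [e.off * 2 - 22]
25. n10.acc = 11  [S.live + 4]
26. n14.idx = true  [terminal]
27. n9.env = false  [c.idx == false]
28. n1.env = true  [A₁.env == true]
29. n0.env = -6  [S.idx]
30. n0.acc = 21  [S.idx + S.live + 1]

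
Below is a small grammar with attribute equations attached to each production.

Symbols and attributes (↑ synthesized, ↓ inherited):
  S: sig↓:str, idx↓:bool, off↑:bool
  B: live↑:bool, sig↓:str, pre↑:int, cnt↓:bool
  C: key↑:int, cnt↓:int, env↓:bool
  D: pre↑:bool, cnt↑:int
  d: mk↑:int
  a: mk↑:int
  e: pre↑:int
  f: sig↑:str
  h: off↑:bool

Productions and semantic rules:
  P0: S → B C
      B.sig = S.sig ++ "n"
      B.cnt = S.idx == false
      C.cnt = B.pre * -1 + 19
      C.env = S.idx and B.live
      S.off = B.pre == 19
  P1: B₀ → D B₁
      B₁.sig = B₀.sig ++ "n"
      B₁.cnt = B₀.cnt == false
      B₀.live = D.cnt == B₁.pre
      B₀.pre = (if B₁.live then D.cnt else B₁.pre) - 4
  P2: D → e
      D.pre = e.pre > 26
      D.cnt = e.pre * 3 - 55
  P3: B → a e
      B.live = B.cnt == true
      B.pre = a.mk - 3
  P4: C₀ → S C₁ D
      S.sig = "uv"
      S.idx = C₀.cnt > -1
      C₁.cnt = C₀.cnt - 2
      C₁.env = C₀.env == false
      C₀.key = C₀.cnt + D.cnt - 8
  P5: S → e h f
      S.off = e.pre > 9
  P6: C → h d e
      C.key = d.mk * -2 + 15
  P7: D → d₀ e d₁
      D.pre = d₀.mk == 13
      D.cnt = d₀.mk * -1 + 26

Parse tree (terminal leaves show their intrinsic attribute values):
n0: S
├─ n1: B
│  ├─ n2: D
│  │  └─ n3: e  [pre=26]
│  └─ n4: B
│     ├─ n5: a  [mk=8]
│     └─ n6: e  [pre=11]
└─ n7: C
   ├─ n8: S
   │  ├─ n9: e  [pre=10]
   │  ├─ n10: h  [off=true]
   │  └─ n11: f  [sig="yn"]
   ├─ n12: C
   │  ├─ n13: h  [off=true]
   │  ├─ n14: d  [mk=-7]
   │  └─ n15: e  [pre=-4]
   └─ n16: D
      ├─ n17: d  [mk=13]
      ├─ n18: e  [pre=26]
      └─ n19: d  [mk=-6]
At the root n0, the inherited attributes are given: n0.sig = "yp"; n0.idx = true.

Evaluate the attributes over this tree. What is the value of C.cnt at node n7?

1. n0.sig = "yp"  [given at root]
2. n0.idx = true  [given at root]
3. n1.sig = "ypn"  [S.sig ++ "n"]
4. n1.cnt = false  [S.idx == false]
5. n3.pre = 26  [terminal]
6. n2.pre = false  [e.pre > 26]
7. n2.cnt = 23  [e.pre * 3 - 55]
8. n4.sig = "ypnn"  [B₀.sig ++ "n"]
9. n4.cnt = true  [B₀.cnt == false]
10. n5.mk = 8  [terminal]
11. n6.pre = 11  [terminal]
12. n4.live = true  [B.cnt == true]
13. n4.pre = 5  [a.mk - 3]
14. n1.live = false  [D.cnt == B₁.pre]
15. n1.pre = 19  [(if B₁.live then D.cnt else B₁.pre) - 4]
16. n7.cnt = 0  [B.pre * -1 + 19]
17. n7.env = false  [S.idx and B.live]
18. n8.sig = "uv"  ["uv"]
19. n8.idx = true  [C₀.cnt > -1]
20. n9.pre = 10  [terminal]
21. n10.off = true  [terminal]
22. n11.sig = "yn"  [terminal]
23. n8.off = true  [e.pre > 9]
24. n12.cnt = -2  [C₀.cnt - 2]
25. n12.env = true  [C₀.env == false]
26. n13.off = true  [terminal]
27. n14.mk = -7  [terminal]
28. n15.pre = -4  [terminal]
29. n12.key = 29  [d.mk * -2 + 15]
30. n17.mk = 13  [terminal]
31. n18.pre = 26  [terminal]
32. n19.mk = -6  [terminal]
33. n16.pre = true  [d₀.mk == 13]
34. n16.cnt = 13  [d₀.mk * -1 + 26]
35. n7.key = 5  [C₀.cnt + D.cnt - 8]
36. n0.off = true  [B.pre == 19]

0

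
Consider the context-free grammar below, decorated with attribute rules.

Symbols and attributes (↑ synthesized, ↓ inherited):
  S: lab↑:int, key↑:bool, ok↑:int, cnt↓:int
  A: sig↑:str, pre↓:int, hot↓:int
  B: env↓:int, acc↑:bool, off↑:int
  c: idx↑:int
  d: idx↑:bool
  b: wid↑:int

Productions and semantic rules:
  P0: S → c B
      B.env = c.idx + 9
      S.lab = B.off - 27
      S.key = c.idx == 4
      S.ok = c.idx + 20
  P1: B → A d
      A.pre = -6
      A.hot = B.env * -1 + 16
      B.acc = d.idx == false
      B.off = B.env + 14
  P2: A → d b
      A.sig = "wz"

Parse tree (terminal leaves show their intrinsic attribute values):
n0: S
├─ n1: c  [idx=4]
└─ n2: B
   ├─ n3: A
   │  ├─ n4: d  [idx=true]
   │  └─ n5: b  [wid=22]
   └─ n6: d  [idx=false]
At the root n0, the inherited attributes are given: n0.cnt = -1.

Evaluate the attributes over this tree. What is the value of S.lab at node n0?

1. n0.cnt = -1  [given at root]
2. n1.idx = 4  [terminal]
3. n2.env = 13  [c.idx + 9]
4. n3.pre = -6  [-6]
5. n3.hot = 3  [B.env * -1 + 16]
6. n4.idx = true  [terminal]
7. n5.wid = 22  [terminal]
8. n3.sig = "wz"  ["wz"]
9. n6.idx = false  [terminal]
10. n2.acc = true  [d.idx == false]
11. n2.off = 27  [B.env + 14]
12. n0.lab = 0  [B.off - 27]
13. n0.key = true  [c.idx == 4]
14. n0.ok = 24  [c.idx + 20]

0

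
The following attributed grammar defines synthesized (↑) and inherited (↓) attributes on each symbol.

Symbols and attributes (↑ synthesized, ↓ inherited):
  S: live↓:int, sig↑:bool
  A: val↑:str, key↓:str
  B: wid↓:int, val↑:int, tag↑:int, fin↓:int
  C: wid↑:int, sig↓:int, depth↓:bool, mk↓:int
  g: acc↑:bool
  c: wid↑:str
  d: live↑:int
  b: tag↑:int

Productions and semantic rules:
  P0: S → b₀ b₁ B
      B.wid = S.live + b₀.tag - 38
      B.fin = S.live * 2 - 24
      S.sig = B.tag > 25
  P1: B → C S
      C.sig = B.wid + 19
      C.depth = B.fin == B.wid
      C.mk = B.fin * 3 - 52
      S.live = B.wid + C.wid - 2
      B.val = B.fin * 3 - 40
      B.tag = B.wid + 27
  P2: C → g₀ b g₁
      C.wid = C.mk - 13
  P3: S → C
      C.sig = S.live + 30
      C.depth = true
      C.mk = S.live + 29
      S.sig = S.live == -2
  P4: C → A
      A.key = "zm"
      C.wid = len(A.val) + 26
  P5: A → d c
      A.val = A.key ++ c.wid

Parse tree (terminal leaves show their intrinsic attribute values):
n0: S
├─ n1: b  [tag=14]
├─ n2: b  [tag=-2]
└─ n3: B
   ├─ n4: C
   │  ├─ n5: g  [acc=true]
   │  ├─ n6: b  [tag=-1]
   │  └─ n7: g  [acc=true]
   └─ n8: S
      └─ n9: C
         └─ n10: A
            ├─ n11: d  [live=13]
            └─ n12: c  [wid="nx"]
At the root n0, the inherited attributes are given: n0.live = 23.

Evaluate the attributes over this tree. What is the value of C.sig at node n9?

28

1. n0.live = 23  [given at root]
2. n1.tag = 14  [terminal]
3. n2.tag = -2  [terminal]
4. n3.wid = -1  [S.live + b₀.tag - 38]
5. n3.fin = 22  [S.live * 2 - 24]
6. n4.sig = 18  [B.wid + 19]
7. n4.depth = false  [B.fin == B.wid]
8. n4.mk = 14  [B.fin * 3 - 52]
9. n5.acc = true  [terminal]
10. n6.tag = -1  [terminal]
11. n7.acc = true  [terminal]
12. n4.wid = 1  [C.mk - 13]
13. n8.live = -2  [B.wid + C.wid - 2]
14. n9.sig = 28  [S.live + 30]
15. n9.depth = true  [true]
16. n9.mk = 27  [S.live + 29]
17. n10.key = "zm"  ["zm"]
18. n11.live = 13  [terminal]
19. n12.wid = "nx"  [terminal]
20. n10.val = "zmnx"  [A.key ++ c.wid]
21. n9.wid = 30  [len(A.val) + 26]
22. n8.sig = true  [S.live == -2]
23. n3.val = 26  [B.fin * 3 - 40]
24. n3.tag = 26  [B.wid + 27]
25. n0.sig = true  [B.tag > 25]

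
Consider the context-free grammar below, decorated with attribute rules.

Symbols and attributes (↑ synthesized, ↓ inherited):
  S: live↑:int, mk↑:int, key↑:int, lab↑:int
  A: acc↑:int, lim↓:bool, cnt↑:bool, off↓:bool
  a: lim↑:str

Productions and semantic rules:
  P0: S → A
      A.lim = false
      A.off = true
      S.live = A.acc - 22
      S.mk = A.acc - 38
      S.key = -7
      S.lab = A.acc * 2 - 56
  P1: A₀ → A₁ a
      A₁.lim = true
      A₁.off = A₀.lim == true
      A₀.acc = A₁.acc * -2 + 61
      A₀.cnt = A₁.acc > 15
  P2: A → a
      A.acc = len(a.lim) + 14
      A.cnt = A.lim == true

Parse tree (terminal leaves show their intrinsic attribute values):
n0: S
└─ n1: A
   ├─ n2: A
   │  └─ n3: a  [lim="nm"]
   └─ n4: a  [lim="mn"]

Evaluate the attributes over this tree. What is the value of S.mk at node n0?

1. n1.lim = false  [false]
2. n1.off = true  [true]
3. n2.lim = true  [true]
4. n2.off = false  [A₀.lim == true]
5. n3.lim = "nm"  [terminal]
6. n2.acc = 16  [len(a.lim) + 14]
7. n2.cnt = true  [A.lim == true]
8. n4.lim = "mn"  [terminal]
9. n1.acc = 29  [A₁.acc * -2 + 61]
10. n1.cnt = true  [A₁.acc > 15]
11. n0.live = 7  [A.acc - 22]
12. n0.mk = -9  [A.acc - 38]
13. n0.key = -7  [-7]
14. n0.lab = 2  [A.acc * 2 - 56]

-9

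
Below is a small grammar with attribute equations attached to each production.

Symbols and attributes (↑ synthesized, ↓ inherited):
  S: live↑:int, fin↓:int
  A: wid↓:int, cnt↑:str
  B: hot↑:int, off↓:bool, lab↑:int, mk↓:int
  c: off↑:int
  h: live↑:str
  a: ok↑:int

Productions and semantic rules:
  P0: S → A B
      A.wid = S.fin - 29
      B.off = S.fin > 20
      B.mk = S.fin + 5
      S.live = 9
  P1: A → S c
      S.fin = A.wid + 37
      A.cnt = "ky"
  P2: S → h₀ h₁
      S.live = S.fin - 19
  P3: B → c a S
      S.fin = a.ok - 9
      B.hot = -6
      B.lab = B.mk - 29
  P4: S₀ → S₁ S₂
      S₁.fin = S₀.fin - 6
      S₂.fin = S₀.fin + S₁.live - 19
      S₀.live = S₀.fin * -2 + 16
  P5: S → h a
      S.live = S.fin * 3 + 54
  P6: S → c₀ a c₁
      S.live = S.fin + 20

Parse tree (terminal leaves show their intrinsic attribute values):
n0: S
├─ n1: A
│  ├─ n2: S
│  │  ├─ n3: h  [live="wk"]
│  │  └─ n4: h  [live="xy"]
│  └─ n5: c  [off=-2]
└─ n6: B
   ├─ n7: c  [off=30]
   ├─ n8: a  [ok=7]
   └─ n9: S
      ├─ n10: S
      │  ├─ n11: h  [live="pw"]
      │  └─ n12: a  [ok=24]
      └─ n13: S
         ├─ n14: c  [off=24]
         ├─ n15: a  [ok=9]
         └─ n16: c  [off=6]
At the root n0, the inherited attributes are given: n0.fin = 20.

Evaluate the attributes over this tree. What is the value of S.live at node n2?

1. n0.fin = 20  [given at root]
2. n1.wid = -9  [S.fin - 29]
3. n2.fin = 28  [A.wid + 37]
4. n3.live = "wk"  [terminal]
5. n4.live = "xy"  [terminal]
6. n2.live = 9  [S.fin - 19]
7. n5.off = -2  [terminal]
8. n1.cnt = "ky"  ["ky"]
9. n6.off = false  [S.fin > 20]
10. n6.mk = 25  [S.fin + 5]
11. n7.off = 30  [terminal]
12. n8.ok = 7  [terminal]
13. n9.fin = -2  [a.ok - 9]
14. n10.fin = -8  [S₀.fin - 6]
15. n11.live = "pw"  [terminal]
16. n12.ok = 24  [terminal]
17. n10.live = 30  [S.fin * 3 + 54]
18. n13.fin = 9  [S₀.fin + S₁.live - 19]
19. n14.off = 24  [terminal]
20. n15.ok = 9  [terminal]
21. n16.off = 6  [terminal]
22. n13.live = 29  [S.fin + 20]
23. n9.live = 20  [S₀.fin * -2 + 16]
24. n6.hot = -6  [-6]
25. n6.lab = -4  [B.mk - 29]
26. n0.live = 9  [9]

9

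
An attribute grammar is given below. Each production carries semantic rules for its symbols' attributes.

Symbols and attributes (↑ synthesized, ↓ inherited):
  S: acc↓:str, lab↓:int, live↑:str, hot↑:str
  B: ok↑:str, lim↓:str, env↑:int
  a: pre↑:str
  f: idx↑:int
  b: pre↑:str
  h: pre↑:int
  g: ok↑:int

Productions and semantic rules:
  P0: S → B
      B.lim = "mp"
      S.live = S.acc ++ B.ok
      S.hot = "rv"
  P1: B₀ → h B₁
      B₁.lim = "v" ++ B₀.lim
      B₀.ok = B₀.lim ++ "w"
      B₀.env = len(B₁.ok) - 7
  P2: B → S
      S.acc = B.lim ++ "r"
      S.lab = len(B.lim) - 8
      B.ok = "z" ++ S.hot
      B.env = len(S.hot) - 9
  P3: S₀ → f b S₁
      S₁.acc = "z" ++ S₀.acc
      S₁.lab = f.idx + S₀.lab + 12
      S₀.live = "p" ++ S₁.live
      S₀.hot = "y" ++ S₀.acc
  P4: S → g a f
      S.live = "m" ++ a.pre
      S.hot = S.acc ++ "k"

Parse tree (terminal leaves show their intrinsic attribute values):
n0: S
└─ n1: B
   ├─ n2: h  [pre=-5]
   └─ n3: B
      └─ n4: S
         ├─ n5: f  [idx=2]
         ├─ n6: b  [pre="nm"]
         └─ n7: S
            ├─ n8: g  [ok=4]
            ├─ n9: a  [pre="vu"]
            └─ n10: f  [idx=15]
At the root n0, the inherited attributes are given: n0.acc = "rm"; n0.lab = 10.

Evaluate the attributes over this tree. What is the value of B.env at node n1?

1. n0.acc = "rm"  [given at root]
2. n0.lab = 10  [given at root]
3. n1.lim = "mp"  ["mp"]
4. n2.pre = -5  [terminal]
5. n3.lim = "vmp"  ["v" ++ B₀.lim]
6. n4.acc = "vmpr"  [B.lim ++ "r"]
7. n4.lab = -5  [len(B.lim) - 8]
8. n5.idx = 2  [terminal]
9. n6.pre = "nm"  [terminal]
10. n7.acc = "zvmpr"  ["z" ++ S₀.acc]
11. n7.lab = 9  [f.idx + S₀.lab + 12]
12. n8.ok = 4  [terminal]
13. n9.pre = "vu"  [terminal]
14. n10.idx = 15  [terminal]
15. n7.live = "mvu"  ["m" ++ a.pre]
16. n7.hot = "zvmprk"  [S.acc ++ "k"]
17. n4.live = "pmvu"  ["p" ++ S₁.live]
18. n4.hot = "yvmpr"  ["y" ++ S₀.acc]
19. n3.ok = "zyvmpr"  ["z" ++ S.hot]
20. n3.env = -4  [len(S.hot) - 9]
21. n1.ok = "mpw"  [B₀.lim ++ "w"]
22. n1.env = -1  [len(B₁.ok) - 7]
23. n0.live = "rmmpw"  [S.acc ++ B.ok]
24. n0.hot = "rv"  ["rv"]

-1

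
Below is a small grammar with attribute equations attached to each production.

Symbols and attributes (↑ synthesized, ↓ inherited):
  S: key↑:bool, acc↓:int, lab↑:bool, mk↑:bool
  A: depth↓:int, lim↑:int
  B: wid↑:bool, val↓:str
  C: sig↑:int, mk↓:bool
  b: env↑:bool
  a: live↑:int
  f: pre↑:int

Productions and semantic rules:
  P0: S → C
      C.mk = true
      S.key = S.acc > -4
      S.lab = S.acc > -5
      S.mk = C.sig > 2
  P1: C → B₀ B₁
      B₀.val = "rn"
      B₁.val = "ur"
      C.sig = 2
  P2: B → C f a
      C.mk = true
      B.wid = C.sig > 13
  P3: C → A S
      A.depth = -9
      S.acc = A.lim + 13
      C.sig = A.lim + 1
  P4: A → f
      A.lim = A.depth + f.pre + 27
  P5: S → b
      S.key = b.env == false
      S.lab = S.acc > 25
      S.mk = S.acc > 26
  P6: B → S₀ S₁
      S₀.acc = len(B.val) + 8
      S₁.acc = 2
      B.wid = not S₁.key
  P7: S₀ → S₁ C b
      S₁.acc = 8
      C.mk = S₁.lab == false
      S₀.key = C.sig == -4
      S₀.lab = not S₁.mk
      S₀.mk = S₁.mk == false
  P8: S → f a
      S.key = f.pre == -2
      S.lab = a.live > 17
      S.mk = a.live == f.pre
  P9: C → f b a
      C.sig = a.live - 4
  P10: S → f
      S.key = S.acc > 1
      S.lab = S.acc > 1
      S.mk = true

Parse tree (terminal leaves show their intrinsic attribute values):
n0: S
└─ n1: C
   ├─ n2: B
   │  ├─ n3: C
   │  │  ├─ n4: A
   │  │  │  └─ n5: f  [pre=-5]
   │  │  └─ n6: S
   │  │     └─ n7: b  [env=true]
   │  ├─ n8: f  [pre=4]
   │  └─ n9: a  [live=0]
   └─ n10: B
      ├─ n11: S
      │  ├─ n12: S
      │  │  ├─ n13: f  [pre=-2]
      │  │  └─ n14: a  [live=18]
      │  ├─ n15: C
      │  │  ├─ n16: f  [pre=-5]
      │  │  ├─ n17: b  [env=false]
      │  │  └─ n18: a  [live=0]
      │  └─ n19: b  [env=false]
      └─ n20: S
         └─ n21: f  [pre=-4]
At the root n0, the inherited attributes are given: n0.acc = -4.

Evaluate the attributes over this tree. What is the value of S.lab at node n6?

1. n0.acc = -4  [given at root]
2. n1.mk = true  [true]
3. n2.val = "rn"  ["rn"]
4. n3.mk = true  [true]
5. n4.depth = -9  [-9]
6. n5.pre = -5  [terminal]
7. n4.lim = 13  [A.depth + f.pre + 27]
8. n6.acc = 26  [A.lim + 13]
9. n7.env = true  [terminal]
10. n6.key = false  [b.env == false]
11. n6.lab = true  [S.acc > 25]
12. n6.mk = false  [S.acc > 26]
13. n3.sig = 14  [A.lim + 1]
14. n8.pre = 4  [terminal]
15. n9.live = 0  [terminal]
16. n2.wid = true  [C.sig > 13]
17. n10.val = "ur"  ["ur"]
18. n11.acc = 10  [len(B.val) + 8]
19. n12.acc = 8  [8]
20. n13.pre = -2  [terminal]
21. n14.live = 18  [terminal]
22. n12.key = true  [f.pre == -2]
23. n12.lab = true  [a.live > 17]
24. n12.mk = false  [a.live == f.pre]
25. n15.mk = false  [S₁.lab == false]
26. n16.pre = -5  [terminal]
27. n17.env = false  [terminal]
28. n18.live = 0  [terminal]
29. n15.sig = -4  [a.live - 4]
30. n19.env = false  [terminal]
31. n11.key = true  [C.sig == -4]
32. n11.lab = true  [not S₁.mk]
33. n11.mk = true  [S₁.mk == false]
34. n20.acc = 2  [2]
35. n21.pre = -4  [terminal]
36. n20.key = true  [S.acc > 1]
37. n20.lab = true  [S.acc > 1]
38. n20.mk = true  [true]
39. n10.wid = false  [not S₁.key]
40. n1.sig = 2  [2]
41. n0.key = false  [S.acc > -4]
42. n0.lab = true  [S.acc > -5]
43. n0.mk = false  [C.sig > 2]

true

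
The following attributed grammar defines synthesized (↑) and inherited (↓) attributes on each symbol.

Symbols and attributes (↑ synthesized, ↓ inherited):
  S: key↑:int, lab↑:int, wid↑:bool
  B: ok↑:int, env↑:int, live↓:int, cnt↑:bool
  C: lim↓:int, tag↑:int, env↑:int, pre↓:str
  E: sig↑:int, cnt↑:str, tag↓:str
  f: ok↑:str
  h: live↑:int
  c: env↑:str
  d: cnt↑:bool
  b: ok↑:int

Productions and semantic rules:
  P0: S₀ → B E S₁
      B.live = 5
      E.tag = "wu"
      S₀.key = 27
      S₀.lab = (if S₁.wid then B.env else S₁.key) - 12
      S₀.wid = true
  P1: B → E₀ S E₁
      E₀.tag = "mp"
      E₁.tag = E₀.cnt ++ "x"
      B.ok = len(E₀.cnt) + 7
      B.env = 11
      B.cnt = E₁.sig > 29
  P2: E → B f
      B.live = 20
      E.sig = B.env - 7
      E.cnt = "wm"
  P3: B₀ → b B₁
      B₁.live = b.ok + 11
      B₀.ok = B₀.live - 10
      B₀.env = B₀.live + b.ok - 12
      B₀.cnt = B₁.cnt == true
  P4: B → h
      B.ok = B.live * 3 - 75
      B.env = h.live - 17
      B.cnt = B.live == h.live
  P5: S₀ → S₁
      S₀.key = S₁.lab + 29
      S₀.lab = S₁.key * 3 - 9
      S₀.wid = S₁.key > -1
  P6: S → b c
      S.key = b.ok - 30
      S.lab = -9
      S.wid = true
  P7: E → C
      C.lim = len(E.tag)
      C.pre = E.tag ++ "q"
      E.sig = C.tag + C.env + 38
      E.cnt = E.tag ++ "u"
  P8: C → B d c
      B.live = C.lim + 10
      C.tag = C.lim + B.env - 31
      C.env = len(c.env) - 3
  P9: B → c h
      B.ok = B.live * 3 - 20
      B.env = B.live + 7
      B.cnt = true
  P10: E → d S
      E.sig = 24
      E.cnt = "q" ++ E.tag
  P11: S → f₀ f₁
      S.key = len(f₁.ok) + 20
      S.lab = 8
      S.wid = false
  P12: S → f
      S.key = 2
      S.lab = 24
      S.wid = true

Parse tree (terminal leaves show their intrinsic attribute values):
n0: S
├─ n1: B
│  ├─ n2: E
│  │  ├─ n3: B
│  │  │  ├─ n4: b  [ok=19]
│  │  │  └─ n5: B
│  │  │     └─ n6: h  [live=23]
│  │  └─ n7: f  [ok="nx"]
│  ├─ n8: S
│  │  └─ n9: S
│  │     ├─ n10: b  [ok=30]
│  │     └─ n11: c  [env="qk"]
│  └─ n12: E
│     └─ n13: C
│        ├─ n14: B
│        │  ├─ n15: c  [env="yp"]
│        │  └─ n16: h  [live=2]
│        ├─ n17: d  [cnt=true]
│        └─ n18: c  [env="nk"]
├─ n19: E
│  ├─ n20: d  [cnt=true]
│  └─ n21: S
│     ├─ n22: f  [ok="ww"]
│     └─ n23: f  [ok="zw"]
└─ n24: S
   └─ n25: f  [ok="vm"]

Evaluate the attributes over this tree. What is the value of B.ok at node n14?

19

1. n1.live = 5  [5]
2. n2.tag = "mp"  ["mp"]
3. n3.live = 20  [20]
4. n4.ok = 19  [terminal]
5. n5.live = 30  [b.ok + 11]
6. n6.live = 23  [terminal]
7. n5.ok = 15  [B.live * 3 - 75]
8. n5.env = 6  [h.live - 17]
9. n5.cnt = false  [B.live == h.live]
10. n3.ok = 10  [B₀.live - 10]
11. n3.env = 27  [B₀.live + b.ok - 12]
12. n3.cnt = false  [B₁.cnt == true]
13. n7.ok = "nx"  [terminal]
14. n2.sig = 20  [B.env - 7]
15. n2.cnt = "wm"  ["wm"]
16. n10.ok = 30  [terminal]
17. n11.env = "qk"  [terminal]
18. n9.key = 0  [b.ok - 30]
19. n9.lab = -9  [-9]
20. n9.wid = true  [true]
21. n8.key = 20  [S₁.lab + 29]
22. n8.lab = -9  [S₁.key * 3 - 9]
23. n8.wid = true  [S₁.key > -1]
24. n12.tag = "wmx"  [E₀.cnt ++ "x"]
25. n13.lim = 3  [len(E.tag)]
26. n13.pre = "wmxq"  [E.tag ++ "q"]
27. n14.live = 13  [C.lim + 10]
28. n15.env = "yp"  [terminal]
29. n16.live = 2  [terminal]
30. n14.ok = 19  [B.live * 3 - 20]
31. n14.env = 20  [B.live + 7]
32. n14.cnt = true  [true]
33. n17.cnt = true  [terminal]
34. n18.env = "nk"  [terminal]
35. n13.tag = -8  [C.lim + B.env - 31]
36. n13.env = -1  [len(c.env) - 3]
37. n12.sig = 29  [C.tag + C.env + 38]
38. n12.cnt = "wmxu"  [E.tag ++ "u"]
39. n1.ok = 9  [len(E₀.cnt) + 7]
40. n1.env = 11  [11]
41. n1.cnt = false  [E₁.sig > 29]
42. n19.tag = "wu"  ["wu"]
43. n20.cnt = true  [terminal]
44. n22.ok = "ww"  [terminal]
45. n23.ok = "zw"  [terminal]
46. n21.key = 22  [len(f₁.ok) + 20]
47. n21.lab = 8  [8]
48. n21.wid = false  [false]
49. n19.sig = 24  [24]
50. n19.cnt = "qwu"  ["q" ++ E.tag]
51. n25.ok = "vm"  [terminal]
52. n24.key = 2  [2]
53. n24.lab = 24  [24]
54. n24.wid = true  [true]
55. n0.key = 27  [27]
56. n0.lab = -1  [(if S₁.wid then B.env else S₁.key) - 12]
57. n0.wid = true  [true]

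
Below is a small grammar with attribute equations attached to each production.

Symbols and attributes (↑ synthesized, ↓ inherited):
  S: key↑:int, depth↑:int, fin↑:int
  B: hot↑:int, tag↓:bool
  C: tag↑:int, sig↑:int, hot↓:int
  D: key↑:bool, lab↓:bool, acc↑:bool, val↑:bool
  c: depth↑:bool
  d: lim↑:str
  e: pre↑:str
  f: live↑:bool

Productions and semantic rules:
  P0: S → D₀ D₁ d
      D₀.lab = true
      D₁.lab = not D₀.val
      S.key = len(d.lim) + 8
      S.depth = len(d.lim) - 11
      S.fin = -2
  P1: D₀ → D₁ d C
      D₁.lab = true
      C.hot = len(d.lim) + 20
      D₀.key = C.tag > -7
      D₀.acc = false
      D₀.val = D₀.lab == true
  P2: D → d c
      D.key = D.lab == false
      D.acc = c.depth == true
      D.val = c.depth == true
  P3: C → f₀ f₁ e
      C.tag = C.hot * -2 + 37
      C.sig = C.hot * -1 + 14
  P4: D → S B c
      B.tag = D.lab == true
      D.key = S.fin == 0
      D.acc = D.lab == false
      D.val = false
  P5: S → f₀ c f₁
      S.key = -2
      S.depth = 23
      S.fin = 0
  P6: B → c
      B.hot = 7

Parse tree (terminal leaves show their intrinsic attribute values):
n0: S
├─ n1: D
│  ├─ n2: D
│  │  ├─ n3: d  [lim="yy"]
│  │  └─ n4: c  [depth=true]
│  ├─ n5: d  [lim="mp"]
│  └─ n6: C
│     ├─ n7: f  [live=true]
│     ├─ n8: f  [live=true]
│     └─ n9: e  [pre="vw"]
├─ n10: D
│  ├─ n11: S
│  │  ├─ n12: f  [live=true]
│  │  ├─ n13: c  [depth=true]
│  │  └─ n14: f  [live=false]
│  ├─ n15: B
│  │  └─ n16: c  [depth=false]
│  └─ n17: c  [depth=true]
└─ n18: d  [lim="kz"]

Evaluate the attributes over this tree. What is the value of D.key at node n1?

false

1. n1.lab = true  [true]
2. n2.lab = true  [true]
3. n3.lim = "yy"  [terminal]
4. n4.depth = true  [terminal]
5. n2.key = false  [D.lab == false]
6. n2.acc = true  [c.depth == true]
7. n2.val = true  [c.depth == true]
8. n5.lim = "mp"  [terminal]
9. n6.hot = 22  [len(d.lim) + 20]
10. n7.live = true  [terminal]
11. n8.live = true  [terminal]
12. n9.pre = "vw"  [terminal]
13. n6.tag = -7  [C.hot * -2 + 37]
14. n6.sig = -8  [C.hot * -1 + 14]
15. n1.key = false  [C.tag > -7]
16. n1.acc = false  [false]
17. n1.val = true  [D₀.lab == true]
18. n10.lab = false  [not D₀.val]
19. n12.live = true  [terminal]
20. n13.depth = true  [terminal]
21. n14.live = false  [terminal]
22. n11.key = -2  [-2]
23. n11.depth = 23  [23]
24. n11.fin = 0  [0]
25. n15.tag = false  [D.lab == true]
26. n16.depth = false  [terminal]
27. n15.hot = 7  [7]
28. n17.depth = true  [terminal]
29. n10.key = true  [S.fin == 0]
30. n10.acc = true  [D.lab == false]
31. n10.val = false  [false]
32. n18.lim = "kz"  [terminal]
33. n0.key = 10  [len(d.lim) + 8]
34. n0.depth = -9  [len(d.lim) - 11]
35. n0.fin = -2  [-2]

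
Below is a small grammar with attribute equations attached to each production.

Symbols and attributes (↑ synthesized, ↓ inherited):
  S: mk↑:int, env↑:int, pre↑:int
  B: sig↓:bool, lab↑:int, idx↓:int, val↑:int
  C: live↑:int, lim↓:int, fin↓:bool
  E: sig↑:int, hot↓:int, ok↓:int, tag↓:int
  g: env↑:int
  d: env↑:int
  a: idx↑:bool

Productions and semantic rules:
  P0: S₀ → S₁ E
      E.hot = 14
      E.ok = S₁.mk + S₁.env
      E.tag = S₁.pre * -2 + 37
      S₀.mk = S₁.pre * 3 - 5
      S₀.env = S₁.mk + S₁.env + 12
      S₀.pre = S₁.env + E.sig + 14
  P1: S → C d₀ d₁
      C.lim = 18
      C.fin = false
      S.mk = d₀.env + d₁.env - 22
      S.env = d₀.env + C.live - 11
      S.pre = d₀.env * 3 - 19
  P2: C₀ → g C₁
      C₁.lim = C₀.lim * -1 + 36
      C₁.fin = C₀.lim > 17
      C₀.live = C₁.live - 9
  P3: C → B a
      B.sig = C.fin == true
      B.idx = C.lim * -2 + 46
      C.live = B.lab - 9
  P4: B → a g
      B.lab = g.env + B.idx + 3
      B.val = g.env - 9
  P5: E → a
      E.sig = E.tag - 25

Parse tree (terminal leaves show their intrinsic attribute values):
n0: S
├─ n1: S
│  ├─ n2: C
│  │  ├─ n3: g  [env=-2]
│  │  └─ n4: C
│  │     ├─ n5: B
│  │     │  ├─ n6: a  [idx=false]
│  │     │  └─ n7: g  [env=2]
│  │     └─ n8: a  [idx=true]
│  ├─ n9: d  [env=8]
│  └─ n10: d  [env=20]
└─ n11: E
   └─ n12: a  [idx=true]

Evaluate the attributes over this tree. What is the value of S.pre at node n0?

10

1. n2.lim = 18  [18]
2. n2.fin = false  [false]
3. n3.env = -2  [terminal]
4. n4.lim = 18  [C₀.lim * -1 + 36]
5. n4.fin = true  [C₀.lim > 17]
6. n5.sig = true  [C.fin == true]
7. n5.idx = 10  [C.lim * -2 + 46]
8. n6.idx = false  [terminal]
9. n7.env = 2  [terminal]
10. n5.lab = 15  [g.env + B.idx + 3]
11. n5.val = -7  [g.env - 9]
12. n8.idx = true  [terminal]
13. n4.live = 6  [B.lab - 9]
14. n2.live = -3  [C₁.live - 9]
15. n9.env = 8  [terminal]
16. n10.env = 20  [terminal]
17. n1.mk = 6  [d₀.env + d₁.env - 22]
18. n1.env = -6  [d₀.env + C.live - 11]
19. n1.pre = 5  [d₀.env * 3 - 19]
20. n11.hot = 14  [14]
21. n11.ok = 0  [S₁.mk + S₁.env]
22. n11.tag = 27  [S₁.pre * -2 + 37]
23. n12.idx = true  [terminal]
24. n11.sig = 2  [E.tag - 25]
25. n0.mk = 10  [S₁.pre * 3 - 5]
26. n0.env = 12  [S₁.mk + S₁.env + 12]
27. n0.pre = 10  [S₁.env + E.sig + 14]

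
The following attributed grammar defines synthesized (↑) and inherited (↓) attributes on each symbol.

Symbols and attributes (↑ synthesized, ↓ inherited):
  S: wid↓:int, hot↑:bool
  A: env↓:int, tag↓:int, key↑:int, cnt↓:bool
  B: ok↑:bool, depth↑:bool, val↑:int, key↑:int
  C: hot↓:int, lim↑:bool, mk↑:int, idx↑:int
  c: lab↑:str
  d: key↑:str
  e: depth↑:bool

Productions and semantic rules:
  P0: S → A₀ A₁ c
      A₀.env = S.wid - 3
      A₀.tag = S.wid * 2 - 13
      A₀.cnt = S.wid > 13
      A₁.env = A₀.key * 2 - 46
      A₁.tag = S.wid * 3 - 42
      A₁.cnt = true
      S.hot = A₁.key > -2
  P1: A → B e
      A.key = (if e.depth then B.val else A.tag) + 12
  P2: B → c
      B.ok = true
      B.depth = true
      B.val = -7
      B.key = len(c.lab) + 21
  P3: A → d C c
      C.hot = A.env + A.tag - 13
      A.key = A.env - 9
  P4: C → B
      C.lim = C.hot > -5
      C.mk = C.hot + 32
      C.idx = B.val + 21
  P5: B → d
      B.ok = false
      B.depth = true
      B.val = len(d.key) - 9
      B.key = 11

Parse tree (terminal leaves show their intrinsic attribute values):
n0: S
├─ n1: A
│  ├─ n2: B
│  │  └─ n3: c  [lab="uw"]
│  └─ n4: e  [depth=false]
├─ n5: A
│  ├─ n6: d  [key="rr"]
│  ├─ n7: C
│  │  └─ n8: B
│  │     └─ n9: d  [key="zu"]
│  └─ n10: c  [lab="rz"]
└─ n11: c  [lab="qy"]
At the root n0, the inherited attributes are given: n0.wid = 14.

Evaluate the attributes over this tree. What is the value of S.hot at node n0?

true

1. n0.wid = 14  [given at root]
2. n1.env = 11  [S.wid - 3]
3. n1.tag = 15  [S.wid * 2 - 13]
4. n1.cnt = true  [S.wid > 13]
5. n3.lab = "uw"  [terminal]
6. n2.ok = true  [true]
7. n2.depth = true  [true]
8. n2.val = -7  [-7]
9. n2.key = 23  [len(c.lab) + 21]
10. n4.depth = false  [terminal]
11. n1.key = 27  [(if e.depth then B.val else A.tag) + 12]
12. n5.env = 8  [A₀.key * 2 - 46]
13. n5.tag = 0  [S.wid * 3 - 42]
14. n5.cnt = true  [true]
15. n6.key = "rr"  [terminal]
16. n7.hot = -5  [A.env + A.tag - 13]
17. n9.key = "zu"  [terminal]
18. n8.ok = false  [false]
19. n8.depth = true  [true]
20. n8.val = -7  [len(d.key) - 9]
21. n8.key = 11  [11]
22. n7.lim = false  [C.hot > -5]
23. n7.mk = 27  [C.hot + 32]
24. n7.idx = 14  [B.val + 21]
25. n10.lab = "rz"  [terminal]
26. n5.key = -1  [A.env - 9]
27. n11.lab = "qy"  [terminal]
28. n0.hot = true  [A₁.key > -2]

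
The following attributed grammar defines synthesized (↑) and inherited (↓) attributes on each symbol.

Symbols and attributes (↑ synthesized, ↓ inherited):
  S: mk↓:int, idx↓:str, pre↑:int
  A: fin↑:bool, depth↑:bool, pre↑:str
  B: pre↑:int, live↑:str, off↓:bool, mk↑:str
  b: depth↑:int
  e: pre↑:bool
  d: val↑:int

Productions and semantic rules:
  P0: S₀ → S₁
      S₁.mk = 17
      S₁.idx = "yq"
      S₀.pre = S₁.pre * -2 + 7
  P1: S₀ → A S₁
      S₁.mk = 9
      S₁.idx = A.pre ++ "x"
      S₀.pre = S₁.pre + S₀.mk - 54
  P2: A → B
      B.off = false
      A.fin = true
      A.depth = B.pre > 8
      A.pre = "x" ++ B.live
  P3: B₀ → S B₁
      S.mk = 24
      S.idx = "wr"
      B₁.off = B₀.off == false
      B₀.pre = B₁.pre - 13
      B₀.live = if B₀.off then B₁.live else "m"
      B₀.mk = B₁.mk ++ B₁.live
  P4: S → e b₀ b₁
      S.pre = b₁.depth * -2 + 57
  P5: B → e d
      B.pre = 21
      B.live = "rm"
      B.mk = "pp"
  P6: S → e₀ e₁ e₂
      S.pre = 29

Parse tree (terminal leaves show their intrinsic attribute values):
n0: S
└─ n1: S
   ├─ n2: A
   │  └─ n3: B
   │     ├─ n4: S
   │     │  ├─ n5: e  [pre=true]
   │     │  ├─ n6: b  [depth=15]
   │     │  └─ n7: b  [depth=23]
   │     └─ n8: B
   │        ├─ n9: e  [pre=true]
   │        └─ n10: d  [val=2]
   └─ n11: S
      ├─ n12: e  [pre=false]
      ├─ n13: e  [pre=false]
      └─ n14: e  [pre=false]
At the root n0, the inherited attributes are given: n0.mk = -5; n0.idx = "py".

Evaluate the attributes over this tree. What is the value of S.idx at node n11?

1. n0.mk = -5  [given at root]
2. n0.idx = "py"  [given at root]
3. n1.mk = 17  [17]
4. n1.idx = "yq"  ["yq"]
5. n3.off = false  [false]
6. n4.mk = 24  [24]
7. n4.idx = "wr"  ["wr"]
8. n5.pre = true  [terminal]
9. n6.depth = 15  [terminal]
10. n7.depth = 23  [terminal]
11. n4.pre = 11  [b₁.depth * -2 + 57]
12. n8.off = true  [B₀.off == false]
13. n9.pre = true  [terminal]
14. n10.val = 2  [terminal]
15. n8.pre = 21  [21]
16. n8.live = "rm"  ["rm"]
17. n8.mk = "pp"  ["pp"]
18. n3.pre = 8  [B₁.pre - 13]
19. n3.live = "m"  [if B₀.off then B₁.live else "m"]
20. n3.mk = "pprm"  [B₁.mk ++ B₁.live]
21. n2.fin = true  [true]
22. n2.depth = false  [B.pre > 8]
23. n2.pre = "xm"  ["x" ++ B.live]
24. n11.mk = 9  [9]
25. n11.idx = "xmx"  [A.pre ++ "x"]
26. n12.pre = false  [terminal]
27. n13.pre = false  [terminal]
28. n14.pre = false  [terminal]
29. n11.pre = 29  [29]
30. n1.pre = -8  [S₁.pre + S₀.mk - 54]
31. n0.pre = 23  [S₁.pre * -2 + 7]

"xmx"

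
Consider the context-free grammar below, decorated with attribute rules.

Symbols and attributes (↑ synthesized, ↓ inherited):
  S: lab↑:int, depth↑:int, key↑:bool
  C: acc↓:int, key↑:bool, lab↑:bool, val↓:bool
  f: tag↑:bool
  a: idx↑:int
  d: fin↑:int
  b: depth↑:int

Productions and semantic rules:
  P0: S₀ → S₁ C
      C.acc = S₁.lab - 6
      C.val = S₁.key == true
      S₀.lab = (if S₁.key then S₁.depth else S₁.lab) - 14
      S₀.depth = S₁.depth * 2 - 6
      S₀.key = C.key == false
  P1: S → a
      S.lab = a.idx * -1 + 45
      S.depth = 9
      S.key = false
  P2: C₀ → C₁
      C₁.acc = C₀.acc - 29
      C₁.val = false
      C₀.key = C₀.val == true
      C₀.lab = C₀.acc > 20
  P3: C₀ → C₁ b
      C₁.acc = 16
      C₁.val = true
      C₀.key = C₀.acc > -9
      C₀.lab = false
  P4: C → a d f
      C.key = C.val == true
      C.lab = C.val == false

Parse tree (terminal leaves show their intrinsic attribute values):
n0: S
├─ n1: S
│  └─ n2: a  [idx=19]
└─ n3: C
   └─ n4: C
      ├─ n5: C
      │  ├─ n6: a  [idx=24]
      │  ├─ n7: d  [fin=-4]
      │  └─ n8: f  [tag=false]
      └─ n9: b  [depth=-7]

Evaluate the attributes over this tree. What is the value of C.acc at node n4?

-9

1. n2.idx = 19  [terminal]
2. n1.lab = 26  [a.idx * -1 + 45]
3. n1.depth = 9  [9]
4. n1.key = false  [false]
5. n3.acc = 20  [S₁.lab - 6]
6. n3.val = false  [S₁.key == true]
7. n4.acc = -9  [C₀.acc - 29]
8. n4.val = false  [false]
9. n5.acc = 16  [16]
10. n5.val = true  [true]
11. n6.idx = 24  [terminal]
12. n7.fin = -4  [terminal]
13. n8.tag = false  [terminal]
14. n5.key = true  [C.val == true]
15. n5.lab = false  [C.val == false]
16. n9.depth = -7  [terminal]
17. n4.key = false  [C₀.acc > -9]
18. n4.lab = false  [false]
19. n3.key = false  [C₀.val == true]
20. n3.lab = false  [C₀.acc > 20]
21. n0.lab = 12  [(if S₁.key then S₁.depth else S₁.lab) - 14]
22. n0.depth = 12  [S₁.depth * 2 - 6]
23. n0.key = true  [C.key == false]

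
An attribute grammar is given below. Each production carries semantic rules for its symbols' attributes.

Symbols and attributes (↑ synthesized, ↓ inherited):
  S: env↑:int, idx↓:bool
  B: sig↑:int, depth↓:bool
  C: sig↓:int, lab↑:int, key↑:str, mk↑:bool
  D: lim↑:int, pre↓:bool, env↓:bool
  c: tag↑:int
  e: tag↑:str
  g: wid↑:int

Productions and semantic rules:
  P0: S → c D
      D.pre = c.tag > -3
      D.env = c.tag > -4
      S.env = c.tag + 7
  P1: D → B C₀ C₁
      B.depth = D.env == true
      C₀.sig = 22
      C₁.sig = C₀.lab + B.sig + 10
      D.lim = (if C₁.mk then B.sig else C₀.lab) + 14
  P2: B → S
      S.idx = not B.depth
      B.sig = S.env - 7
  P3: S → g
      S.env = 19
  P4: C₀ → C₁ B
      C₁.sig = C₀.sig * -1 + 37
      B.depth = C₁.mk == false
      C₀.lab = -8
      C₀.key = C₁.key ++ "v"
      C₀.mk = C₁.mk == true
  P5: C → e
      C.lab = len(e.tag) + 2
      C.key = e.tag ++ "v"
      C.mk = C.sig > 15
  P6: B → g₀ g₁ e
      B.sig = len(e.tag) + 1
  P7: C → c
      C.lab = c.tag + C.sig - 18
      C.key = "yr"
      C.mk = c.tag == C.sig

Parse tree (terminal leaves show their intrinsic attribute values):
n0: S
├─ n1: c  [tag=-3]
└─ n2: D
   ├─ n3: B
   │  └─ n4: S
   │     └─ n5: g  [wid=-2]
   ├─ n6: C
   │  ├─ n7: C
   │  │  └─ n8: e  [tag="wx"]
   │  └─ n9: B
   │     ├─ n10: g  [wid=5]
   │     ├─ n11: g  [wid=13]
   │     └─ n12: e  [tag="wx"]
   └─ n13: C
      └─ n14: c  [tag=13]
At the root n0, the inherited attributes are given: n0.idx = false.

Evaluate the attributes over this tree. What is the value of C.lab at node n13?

9

1. n0.idx = false  [given at root]
2. n1.tag = -3  [terminal]
3. n2.pre = false  [c.tag > -3]
4. n2.env = true  [c.tag > -4]
5. n3.depth = true  [D.env == true]
6. n4.idx = false  [not B.depth]
7. n5.wid = -2  [terminal]
8. n4.env = 19  [19]
9. n3.sig = 12  [S.env - 7]
10. n6.sig = 22  [22]
11. n7.sig = 15  [C₀.sig * -1 + 37]
12. n8.tag = "wx"  [terminal]
13. n7.lab = 4  [len(e.tag) + 2]
14. n7.key = "wxv"  [e.tag ++ "v"]
15. n7.mk = false  [C.sig > 15]
16. n9.depth = true  [C₁.mk == false]
17. n10.wid = 5  [terminal]
18. n11.wid = 13  [terminal]
19. n12.tag = "wx"  [terminal]
20. n9.sig = 3  [len(e.tag) + 1]
21. n6.lab = -8  [-8]
22. n6.key = "wxvv"  [C₁.key ++ "v"]
23. n6.mk = false  [C₁.mk == true]
24. n13.sig = 14  [C₀.lab + B.sig + 10]
25. n14.tag = 13  [terminal]
26. n13.lab = 9  [c.tag + C.sig - 18]
27. n13.key = "yr"  ["yr"]
28. n13.mk = false  [c.tag == C.sig]
29. n2.lim = 6  [(if C₁.mk then B.sig else C₀.lab) + 14]
30. n0.env = 4  [c.tag + 7]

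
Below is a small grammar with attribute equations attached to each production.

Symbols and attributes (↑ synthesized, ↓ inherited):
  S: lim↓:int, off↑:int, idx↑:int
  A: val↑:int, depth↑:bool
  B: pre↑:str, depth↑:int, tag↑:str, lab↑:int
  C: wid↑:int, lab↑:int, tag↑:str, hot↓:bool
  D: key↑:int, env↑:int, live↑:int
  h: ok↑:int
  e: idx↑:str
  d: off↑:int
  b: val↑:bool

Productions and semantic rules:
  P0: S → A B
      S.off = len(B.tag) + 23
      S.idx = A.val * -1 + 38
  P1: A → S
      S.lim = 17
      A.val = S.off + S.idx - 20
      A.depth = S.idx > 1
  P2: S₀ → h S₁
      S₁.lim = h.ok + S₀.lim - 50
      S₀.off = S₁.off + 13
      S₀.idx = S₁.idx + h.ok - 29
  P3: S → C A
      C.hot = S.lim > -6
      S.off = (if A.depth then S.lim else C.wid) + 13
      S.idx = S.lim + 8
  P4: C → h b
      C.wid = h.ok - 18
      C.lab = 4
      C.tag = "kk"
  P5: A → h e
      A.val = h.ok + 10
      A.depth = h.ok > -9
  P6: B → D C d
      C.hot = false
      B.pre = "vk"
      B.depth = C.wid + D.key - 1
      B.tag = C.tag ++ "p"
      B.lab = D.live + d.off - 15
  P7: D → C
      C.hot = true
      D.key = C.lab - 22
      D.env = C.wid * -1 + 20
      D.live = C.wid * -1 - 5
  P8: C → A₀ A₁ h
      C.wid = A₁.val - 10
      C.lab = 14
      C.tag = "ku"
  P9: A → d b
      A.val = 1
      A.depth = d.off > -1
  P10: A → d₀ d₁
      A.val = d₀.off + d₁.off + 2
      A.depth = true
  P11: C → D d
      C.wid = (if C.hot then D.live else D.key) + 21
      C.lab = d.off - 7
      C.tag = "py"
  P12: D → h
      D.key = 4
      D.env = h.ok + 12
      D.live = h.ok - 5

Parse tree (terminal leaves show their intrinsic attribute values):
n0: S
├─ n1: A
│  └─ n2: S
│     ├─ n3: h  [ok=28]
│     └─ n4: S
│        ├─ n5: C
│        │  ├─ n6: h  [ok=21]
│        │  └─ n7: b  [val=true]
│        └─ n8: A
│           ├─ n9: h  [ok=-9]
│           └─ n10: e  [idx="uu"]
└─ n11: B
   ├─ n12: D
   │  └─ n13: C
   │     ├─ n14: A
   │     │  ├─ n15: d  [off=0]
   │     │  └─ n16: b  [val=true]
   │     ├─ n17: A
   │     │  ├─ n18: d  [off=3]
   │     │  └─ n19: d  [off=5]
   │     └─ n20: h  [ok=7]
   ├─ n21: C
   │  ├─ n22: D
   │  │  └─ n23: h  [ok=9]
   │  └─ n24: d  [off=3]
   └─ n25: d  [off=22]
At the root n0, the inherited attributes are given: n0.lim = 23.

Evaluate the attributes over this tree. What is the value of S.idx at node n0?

1. n0.lim = 23  [given at root]
2. n2.lim = 17  [17]
3. n3.ok = 28  [terminal]
4. n4.lim = -5  [h.ok + S₀.lim - 50]
5. n5.hot = true  [S.lim > -6]
6. n6.ok = 21  [terminal]
7. n7.val = true  [terminal]
8. n5.wid = 3  [h.ok - 18]
9. n5.lab = 4  [4]
10. n5.tag = "kk"  ["kk"]
11. n9.ok = -9  [terminal]
12. n10.idx = "uu"  [terminal]
13. n8.val = 1  [h.ok + 10]
14. n8.depth = false  [h.ok > -9]
15. n4.off = 16  [(if A.depth then S.lim else C.wid) + 13]
16. n4.idx = 3  [S.lim + 8]
17. n2.off = 29  [S₁.off + 13]
18. n2.idx = 2  [S₁.idx + h.ok - 29]
19. n1.val = 11  [S.off + S.idx - 20]
20. n1.depth = true  [S.idx > 1]
21. n13.hot = true  [true]
22. n15.off = 0  [terminal]
23. n16.val = true  [terminal]
24. n14.val = 1  [1]
25. n14.depth = true  [d.off > -1]
26. n18.off = 3  [terminal]
27. n19.off = 5  [terminal]
28. n17.val = 10  [d₀.off + d₁.off + 2]
29. n17.depth = true  [true]
30. n20.ok = 7  [terminal]
31. n13.wid = 0  [A₁.val - 10]
32. n13.lab = 14  [14]
33. n13.tag = "ku"  ["ku"]
34. n12.key = -8  [C.lab - 22]
35. n12.env = 20  [C.wid * -1 + 20]
36. n12.live = -5  [C.wid * -1 - 5]
37. n21.hot = false  [false]
38. n23.ok = 9  [terminal]
39. n22.key = 4  [4]
40. n22.env = 21  [h.ok + 12]
41. n22.live = 4  [h.ok - 5]
42. n24.off = 3  [terminal]
43. n21.wid = 25  [(if C.hot then D.live else D.key) + 21]
44. n21.lab = -4  [d.off - 7]
45. n21.tag = "py"  ["py"]
46. n25.off = 22  [terminal]
47. n11.pre = "vk"  ["vk"]
48. n11.depth = 16  [C.wid + D.key - 1]
49. n11.tag = "pyp"  [C.tag ++ "p"]
50. n11.lab = 2  [D.live + d.off - 15]
51. n0.off = 26  [len(B.tag) + 23]
52. n0.idx = 27  [A.val * -1 + 38]

27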